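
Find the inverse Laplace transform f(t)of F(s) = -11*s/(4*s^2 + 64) -11*cos(4*t)/4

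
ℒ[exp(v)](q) 1/(q - 1)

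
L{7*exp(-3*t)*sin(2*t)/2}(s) 7/((s + 3)^2 + 4)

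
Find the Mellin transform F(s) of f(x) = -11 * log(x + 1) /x 11 * pi * csc(pi * s) /(s - 1) 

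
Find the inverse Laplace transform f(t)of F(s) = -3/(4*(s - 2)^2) -3*t*exp(2*t)/4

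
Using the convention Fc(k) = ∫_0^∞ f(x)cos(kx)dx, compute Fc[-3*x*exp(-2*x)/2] 3*(k^2 - 4)/(2*(k^2 + 4)^2)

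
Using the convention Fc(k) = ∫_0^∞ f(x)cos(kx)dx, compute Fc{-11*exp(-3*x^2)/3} -11*sqrt(3)*sqrt(pi)*exp(-k^2/12)/18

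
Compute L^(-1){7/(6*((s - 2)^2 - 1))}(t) 7*exp(2*t)*sinh(t)/6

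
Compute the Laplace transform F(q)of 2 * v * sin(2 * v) 8 * q/(q^2+4)^2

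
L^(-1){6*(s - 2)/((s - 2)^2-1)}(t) 6*exp(2*t)*cosh(t)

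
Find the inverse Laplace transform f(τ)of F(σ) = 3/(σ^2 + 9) sin(3 * τ)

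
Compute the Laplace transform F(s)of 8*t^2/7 16/(7*s^3)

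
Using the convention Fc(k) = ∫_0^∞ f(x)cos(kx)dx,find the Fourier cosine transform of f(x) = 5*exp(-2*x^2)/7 5*sqrt(2)*sqrt(pi)*exp(-k^2/8)/28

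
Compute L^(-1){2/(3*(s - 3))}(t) 2*exp(3*t)/3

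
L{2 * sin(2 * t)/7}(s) 4/(7 * (s^2 + 4))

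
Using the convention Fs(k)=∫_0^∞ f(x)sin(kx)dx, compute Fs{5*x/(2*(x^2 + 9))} 5*pi*exp(-3*k)/4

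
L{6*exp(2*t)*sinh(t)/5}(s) 6/(5*((s - 2)^2 - 1))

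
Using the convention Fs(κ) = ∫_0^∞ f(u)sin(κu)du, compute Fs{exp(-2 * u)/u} atan(κ/2)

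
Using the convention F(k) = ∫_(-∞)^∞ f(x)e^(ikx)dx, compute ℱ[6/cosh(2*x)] 3*pi/cosh(pi*k/4)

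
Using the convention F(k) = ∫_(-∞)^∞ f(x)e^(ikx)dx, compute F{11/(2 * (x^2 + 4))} 11 * pi * exp(-2 * Abs(k))/4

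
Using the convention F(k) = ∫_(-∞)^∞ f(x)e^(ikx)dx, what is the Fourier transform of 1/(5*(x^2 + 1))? pi*exp(-Abs(k))/5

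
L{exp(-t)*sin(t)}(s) 1/((s + 1)^2 + 1)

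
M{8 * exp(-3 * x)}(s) 8 * gamma(s)/3^s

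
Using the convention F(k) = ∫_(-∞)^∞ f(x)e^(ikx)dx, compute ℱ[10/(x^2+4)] 5*pi*exp(-2*Abs(k))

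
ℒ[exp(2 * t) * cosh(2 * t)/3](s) (s - 2)/(3 * s * (s - 4))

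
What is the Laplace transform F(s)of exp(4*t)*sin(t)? 1/((s - 4)^2+1)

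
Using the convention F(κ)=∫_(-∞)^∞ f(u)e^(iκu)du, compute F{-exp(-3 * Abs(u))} -6/(κ^2 + 9)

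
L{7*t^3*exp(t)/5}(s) 42/(5*(s - 1)^4)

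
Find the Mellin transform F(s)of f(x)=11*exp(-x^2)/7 11*gamma(s/2)/14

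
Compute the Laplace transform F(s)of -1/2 -1/(2 * s)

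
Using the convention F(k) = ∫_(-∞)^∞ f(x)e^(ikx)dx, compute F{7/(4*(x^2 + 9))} 7*pi*exp(-3*Abs(k))/12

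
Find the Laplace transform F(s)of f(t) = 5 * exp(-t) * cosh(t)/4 5 * (s + 1)/(4 * s * (s + 2))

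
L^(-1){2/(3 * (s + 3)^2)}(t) 2 * t * exp(-3 * t)/3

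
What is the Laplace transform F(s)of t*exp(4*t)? (s - 4)^(-2)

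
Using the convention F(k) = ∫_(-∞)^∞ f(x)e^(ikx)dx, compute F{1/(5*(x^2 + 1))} pi*exp(-Abs(k))/5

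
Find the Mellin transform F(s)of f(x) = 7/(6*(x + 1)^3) 7*pi*(s - 2)*(s - 1)/(12*sin(pi*s))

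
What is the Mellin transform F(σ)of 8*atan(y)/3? -4*pi*sec(pi*σ/2)/(3*σ)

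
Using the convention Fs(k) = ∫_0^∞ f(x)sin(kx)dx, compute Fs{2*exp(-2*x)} 2*k/(k^2 + 4)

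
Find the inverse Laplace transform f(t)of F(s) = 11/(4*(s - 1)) 11*exp(t)/4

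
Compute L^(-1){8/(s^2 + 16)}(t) 2*sin(4*t)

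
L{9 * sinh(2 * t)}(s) 18/(s^2 - 4)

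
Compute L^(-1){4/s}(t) 4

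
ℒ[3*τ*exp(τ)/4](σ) 3/(4*(σ - 1)^2)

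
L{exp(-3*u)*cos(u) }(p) (p + 3) /((p + 3) ^2 + 1) 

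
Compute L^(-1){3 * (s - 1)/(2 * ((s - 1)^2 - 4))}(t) 3 * exp(t) * cosh(2 * t)/2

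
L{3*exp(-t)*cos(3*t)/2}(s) 3*(s + 1)/(2*((s + 1)^2 + 9))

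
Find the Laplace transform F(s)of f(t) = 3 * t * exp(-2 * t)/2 3/(2 * (s + 2)^2)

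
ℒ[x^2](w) 2/w^3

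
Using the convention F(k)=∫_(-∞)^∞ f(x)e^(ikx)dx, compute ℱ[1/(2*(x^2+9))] pi*exp(-3*Abs(k))/6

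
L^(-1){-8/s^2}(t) -8 * t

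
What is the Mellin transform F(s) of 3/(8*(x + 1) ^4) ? gamma(s)*gamma(4 - s) /16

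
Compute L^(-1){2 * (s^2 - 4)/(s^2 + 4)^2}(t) 2 * t * cos(2 * t)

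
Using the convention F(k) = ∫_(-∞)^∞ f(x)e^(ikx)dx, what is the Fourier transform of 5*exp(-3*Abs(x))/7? 30/(7*(k^2 + 9))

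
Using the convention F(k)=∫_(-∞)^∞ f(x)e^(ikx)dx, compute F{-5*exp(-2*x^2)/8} -5*sqrt(2)*sqrt(pi)*exp(-k^2/8)/16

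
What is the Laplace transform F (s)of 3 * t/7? 3/ (7 * s^2)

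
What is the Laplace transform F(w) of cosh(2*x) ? w/(w^2-4) 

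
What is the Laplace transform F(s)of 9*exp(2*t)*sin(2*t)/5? 18/(5*((s - 2)^2 + 4))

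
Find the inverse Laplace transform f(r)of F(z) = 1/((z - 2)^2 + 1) exp(2 * r) * sin(r)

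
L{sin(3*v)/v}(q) atan(3/q)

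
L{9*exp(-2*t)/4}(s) 9/(4*(s + 2))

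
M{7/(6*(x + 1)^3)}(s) 7*pi*(s - 2)*(s - 1)/(12*sin(pi*s))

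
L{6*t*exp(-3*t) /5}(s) 6/(5*(s + 3) ^2) 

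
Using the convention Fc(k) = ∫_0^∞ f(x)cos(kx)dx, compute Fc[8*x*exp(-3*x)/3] 8*(9 - k^2)/(3*(k^2 + 9)^2)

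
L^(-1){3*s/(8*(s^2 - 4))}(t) 3*cosh(2*t)/8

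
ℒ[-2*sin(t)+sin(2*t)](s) 2/(s^2+4)-2/(s^2+1)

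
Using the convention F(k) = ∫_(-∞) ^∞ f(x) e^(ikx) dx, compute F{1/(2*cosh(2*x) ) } pi/(4*cosh(pi*k/4) ) 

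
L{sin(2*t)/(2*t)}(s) atan(2/s)/2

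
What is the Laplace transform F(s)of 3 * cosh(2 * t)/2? 3 * s/(2 * (s^2-4))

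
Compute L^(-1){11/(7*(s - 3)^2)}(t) 11*t*exp(3*t)/7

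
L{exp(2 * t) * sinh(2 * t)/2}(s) 1/(s * (s - 4))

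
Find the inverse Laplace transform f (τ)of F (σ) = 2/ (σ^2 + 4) sin (2 * τ)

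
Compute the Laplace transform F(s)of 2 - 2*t 2/s - 2/s^2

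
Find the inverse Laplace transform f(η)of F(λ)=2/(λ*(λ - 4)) exp(2*η)*sinh(2*η)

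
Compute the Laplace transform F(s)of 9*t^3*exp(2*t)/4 27/(2*(s - 2)^4)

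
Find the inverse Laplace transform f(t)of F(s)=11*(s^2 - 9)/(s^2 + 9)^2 11*t*cos(3*t)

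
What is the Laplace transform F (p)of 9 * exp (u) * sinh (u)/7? 9/ (7 * p * (p - 2))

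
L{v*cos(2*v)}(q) (q^2 - 4)/(q^2 + 4)^2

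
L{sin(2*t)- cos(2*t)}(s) 2/(s^2 + 4)- s/(s^2 + 4)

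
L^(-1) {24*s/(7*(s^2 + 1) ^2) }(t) 12*t*sin(t) /7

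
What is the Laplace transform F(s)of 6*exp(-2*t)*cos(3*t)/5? 6*(s + 2)/(5*((s + 2)^2 + 9))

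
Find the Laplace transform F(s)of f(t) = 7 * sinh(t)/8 7/(8 * (s^2-1))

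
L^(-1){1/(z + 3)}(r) exp(-3 * r)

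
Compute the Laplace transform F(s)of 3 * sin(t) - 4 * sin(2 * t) 3/(s^2 + 1) - 8/(s^2 + 4)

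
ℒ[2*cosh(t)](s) 2*s/(s^2 - 1)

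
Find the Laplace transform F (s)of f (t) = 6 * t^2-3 12/s^3-3/s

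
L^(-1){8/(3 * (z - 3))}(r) 8 * exp(3 * r)/3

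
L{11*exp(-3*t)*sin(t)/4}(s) 11/(4*((s + 3)^2 + 1))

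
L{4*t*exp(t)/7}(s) 4/(7*(s - 1)^2)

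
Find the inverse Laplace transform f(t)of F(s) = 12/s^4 2*t^3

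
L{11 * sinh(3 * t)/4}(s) 33/(4 * (s^2 - 9))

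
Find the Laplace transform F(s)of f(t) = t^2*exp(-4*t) 2/(s + 4)^3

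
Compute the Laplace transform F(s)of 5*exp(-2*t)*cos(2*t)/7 5*(s + 2)/(7*((s + 2)^2 + 4))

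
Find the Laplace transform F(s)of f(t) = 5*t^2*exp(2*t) 10/(s - 2)^3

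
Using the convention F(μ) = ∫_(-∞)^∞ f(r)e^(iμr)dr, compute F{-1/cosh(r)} -pi/cosh(pi * μ/2)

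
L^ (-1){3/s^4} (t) t^3/2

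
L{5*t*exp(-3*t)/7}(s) 5/(7*(s + 3)^2)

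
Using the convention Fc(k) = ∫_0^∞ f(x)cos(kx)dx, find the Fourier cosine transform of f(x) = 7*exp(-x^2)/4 7*sqrt(pi)*exp(-k^2/4)/8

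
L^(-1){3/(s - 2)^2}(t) 3*t*exp(2*t)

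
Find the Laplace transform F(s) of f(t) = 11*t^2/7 22/(7*s^3) 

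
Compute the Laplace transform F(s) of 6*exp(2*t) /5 6/(5*(s - 2) ) 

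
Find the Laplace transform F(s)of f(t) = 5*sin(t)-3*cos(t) 5/(s^2 + 1)-3*s/(s^2 + 1)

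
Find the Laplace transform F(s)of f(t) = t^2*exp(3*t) 2/(s - 3)^3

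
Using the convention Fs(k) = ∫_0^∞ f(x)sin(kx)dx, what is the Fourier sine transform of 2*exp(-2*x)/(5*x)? 2*atan(k/2)/5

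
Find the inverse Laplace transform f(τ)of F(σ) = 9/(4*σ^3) 9*τ^2/8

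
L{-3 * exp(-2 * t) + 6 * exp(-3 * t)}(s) 6/(s + 3) - 3/(s + 2)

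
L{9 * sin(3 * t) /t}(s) 9 * atan(3/s) 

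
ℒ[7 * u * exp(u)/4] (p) 7/(4 * (p - 1)^2)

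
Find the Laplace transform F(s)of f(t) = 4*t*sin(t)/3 8*s/(3*(s^2+1)^2)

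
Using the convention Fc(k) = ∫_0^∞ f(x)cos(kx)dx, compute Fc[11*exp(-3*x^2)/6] 11*sqrt(3)*sqrt(pi)*exp(-k^2/12)/36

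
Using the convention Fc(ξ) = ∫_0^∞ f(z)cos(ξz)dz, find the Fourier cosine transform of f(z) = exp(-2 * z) 2/(ξ^2+4)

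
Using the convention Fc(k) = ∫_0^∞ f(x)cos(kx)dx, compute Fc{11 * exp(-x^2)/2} 11 * sqrt(pi) * exp(-k^2/4)/4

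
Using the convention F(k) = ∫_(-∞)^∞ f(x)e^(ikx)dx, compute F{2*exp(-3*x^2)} 2*sqrt(3)*sqrt(pi)*exp(-k^2/12)/3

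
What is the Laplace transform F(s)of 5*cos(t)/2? 5*s/(2*(s^2 + 1))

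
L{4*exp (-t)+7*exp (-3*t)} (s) 7/ (s+3)+4/ (s+1)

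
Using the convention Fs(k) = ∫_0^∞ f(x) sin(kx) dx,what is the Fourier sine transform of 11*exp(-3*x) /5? 11*k/(5*(k^2 + 9) ) 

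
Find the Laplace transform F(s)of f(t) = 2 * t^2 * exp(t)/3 4/(3 * (s - 1)^3)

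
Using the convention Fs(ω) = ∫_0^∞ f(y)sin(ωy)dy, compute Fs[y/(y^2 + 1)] pi*exp(-ω)/2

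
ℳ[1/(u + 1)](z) pi*csc(pi*z)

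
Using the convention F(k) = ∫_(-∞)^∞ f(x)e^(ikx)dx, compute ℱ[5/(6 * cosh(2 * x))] 5 * pi/(12 * cosh(pi * k/4))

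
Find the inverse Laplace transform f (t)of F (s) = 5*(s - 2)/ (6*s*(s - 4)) 5*exp (2*t)*cosh (2*t)/6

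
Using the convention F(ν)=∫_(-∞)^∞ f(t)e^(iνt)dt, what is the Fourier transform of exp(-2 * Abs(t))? 4/(ν^2 + 4)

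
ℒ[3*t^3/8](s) 9/(4*s^4)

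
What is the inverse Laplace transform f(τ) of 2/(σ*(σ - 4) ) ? exp(2*τ)*sinh(2*τ) 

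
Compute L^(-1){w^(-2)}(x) x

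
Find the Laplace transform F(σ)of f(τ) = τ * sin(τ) 2 * σ/(σ^2 + 1)^2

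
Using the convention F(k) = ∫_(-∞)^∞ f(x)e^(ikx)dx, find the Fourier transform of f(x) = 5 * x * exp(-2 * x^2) 5 * sqrt(2) * I * sqrt(pi) * k * exp(-k^2/8)/8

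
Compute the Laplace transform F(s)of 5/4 5/(4 * s)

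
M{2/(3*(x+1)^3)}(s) pi*(s - 2)*(s - 1)/(3*sin(pi*s))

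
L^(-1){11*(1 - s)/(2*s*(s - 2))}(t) -11*exp(t)*cosh(t)/2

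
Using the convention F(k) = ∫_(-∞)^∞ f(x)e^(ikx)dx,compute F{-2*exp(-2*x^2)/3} -sqrt(2)*sqrt(pi)*exp(-k^2/8)/3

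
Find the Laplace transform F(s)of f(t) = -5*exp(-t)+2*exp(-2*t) 2/(s+2)-5/(s+1)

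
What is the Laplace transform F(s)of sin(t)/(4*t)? atan(1/s)/4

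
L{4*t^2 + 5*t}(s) 8/s^3 + 5/s^2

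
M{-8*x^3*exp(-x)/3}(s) -8*gamma(s + 3)/3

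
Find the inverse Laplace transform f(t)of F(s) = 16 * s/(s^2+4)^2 4 * t * sin(2 * t)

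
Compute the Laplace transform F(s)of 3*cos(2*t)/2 3*s/(2*(s^2 + 4))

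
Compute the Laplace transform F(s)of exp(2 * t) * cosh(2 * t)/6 (s - 2)/(6 * s * (s - 4))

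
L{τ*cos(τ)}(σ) (σ^2 - 1)/(σ^2+1)^2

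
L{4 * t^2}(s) 8/s^3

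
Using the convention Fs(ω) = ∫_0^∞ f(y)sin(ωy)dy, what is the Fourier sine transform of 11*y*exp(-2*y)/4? 11*ω/(ω^2 + 4)^2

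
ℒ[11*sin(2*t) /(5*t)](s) 11*atan(2/s) /5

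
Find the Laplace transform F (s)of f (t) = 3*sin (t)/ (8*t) 3*atan (1/s)/8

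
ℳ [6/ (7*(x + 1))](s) 6*pi*csc (pi*s)/7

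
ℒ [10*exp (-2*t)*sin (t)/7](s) 10/ (7*( (s + 2)^2 + 1))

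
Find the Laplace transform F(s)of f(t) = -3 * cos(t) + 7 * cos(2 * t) 7 * s/(s^2 + 4) - 3 * s/(s^2 + 1)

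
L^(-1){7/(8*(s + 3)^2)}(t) 7*t*exp(-3*t)/8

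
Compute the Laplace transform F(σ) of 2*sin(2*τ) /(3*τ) 2*atan(2/σ) /3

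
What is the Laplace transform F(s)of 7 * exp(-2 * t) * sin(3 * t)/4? 21/(4 * ((s + 2)^2 + 9))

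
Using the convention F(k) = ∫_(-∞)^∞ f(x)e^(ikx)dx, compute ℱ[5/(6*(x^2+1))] 5*pi*exp(-Abs(k))/6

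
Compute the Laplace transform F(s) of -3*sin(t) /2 -3/(2*s^2 + 2) 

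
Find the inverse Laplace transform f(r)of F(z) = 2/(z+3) 2*exp(-3*r)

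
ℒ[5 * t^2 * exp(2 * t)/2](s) 5/(s - 2)^3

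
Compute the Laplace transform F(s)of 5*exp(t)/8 5/(8*(s - 1))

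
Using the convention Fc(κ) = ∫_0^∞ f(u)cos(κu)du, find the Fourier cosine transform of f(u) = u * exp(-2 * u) (4 - κ^2)/(κ^2+4)^2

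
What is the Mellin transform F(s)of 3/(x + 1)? 3 * pi * csc(pi * s)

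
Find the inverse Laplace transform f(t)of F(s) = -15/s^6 -t^5/8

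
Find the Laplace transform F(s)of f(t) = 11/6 11/(6 * s)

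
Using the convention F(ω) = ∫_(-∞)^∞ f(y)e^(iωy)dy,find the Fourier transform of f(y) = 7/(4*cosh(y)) 7*pi/(4*cosh(pi*ω/2))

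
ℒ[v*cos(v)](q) (q^2 - 1) /(q^2 + 1) ^2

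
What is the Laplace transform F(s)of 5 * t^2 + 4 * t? 10/s^3 + 4/s^2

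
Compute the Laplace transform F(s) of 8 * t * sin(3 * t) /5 48 * s/(5 * (s^2+9) ^2) 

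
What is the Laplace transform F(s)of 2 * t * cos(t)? 2 * (s^2 - 1)/(s^2 + 1)^2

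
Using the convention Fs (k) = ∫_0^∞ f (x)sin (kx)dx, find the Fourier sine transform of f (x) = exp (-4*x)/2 k/ (2*(k^2 + 16))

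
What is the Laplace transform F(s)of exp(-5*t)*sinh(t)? 1/((s + 5)^2 - 1)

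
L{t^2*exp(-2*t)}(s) 2/(s + 2)^3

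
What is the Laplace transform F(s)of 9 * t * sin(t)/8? 9 * s/(4 * (s^2 + 1)^2)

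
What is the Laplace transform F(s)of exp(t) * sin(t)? 1/((s - 1)^2 + 1)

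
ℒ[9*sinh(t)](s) 9/(s^2 - 1)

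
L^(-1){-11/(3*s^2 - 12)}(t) -11*sinh(2*t)/6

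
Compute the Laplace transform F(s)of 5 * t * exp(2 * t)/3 5/(3 * (s - 2)^2)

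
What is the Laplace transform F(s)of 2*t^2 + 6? 6/s + 4/s^3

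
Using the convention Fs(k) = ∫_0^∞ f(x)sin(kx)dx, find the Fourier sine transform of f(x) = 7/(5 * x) 7 * pi/10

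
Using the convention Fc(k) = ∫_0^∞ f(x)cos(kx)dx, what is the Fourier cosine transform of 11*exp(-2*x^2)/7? 11*sqrt(2)*sqrt(pi)*exp(-k^2/8)/28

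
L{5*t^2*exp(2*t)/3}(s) 10/(3*(s - 2)^3)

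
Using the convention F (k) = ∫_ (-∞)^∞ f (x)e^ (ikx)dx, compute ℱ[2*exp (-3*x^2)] 2*sqrt (3)*sqrt (pi)*exp (-k^2/12)/3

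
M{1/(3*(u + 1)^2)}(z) (-pi*z + pi)/(3*sin(pi*z))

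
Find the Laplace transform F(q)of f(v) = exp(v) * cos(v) (q - 1)/((q - 1)^2 + 1)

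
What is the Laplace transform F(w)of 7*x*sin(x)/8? 7*w/(4*(w^2 + 1)^2)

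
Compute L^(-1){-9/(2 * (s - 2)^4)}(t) -3 * t^3 * exp(2 * t)/4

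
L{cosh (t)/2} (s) s/ (2*(s^2 - 1))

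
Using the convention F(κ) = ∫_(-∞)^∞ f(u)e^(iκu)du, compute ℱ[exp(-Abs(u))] 2/(κ^2 + 1)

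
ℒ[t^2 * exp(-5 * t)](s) 2/(s + 5)^3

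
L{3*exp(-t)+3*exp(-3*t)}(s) 3/(s+3)+3/(s+1)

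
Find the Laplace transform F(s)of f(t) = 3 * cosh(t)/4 3 * s/(4 * (s^2 - 1))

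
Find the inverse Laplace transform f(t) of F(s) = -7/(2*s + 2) -7*exp(-t) /2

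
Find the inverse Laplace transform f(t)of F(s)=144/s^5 6 * t^4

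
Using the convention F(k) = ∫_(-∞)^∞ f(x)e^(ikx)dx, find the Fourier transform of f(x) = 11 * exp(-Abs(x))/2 11/(k^2 + 1)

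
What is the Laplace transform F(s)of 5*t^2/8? 5/(4*s^3)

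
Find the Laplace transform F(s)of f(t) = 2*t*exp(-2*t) 2/(s + 2)^2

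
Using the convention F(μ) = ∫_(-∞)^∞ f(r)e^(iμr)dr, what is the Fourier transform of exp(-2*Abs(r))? 4/(μ^2 + 4)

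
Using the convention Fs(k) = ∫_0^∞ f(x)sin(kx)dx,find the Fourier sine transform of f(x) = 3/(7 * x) 3 * pi/14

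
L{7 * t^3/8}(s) 21/(4 * s^4)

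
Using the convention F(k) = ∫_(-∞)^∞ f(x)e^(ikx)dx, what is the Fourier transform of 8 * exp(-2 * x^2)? 4 * sqrt(2) * sqrt(pi) * exp(-k^2/8)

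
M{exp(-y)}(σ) gamma(σ)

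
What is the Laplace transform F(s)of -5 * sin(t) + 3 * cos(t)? 3 * s/(s^2 + 1) - 5/(s^2 + 1)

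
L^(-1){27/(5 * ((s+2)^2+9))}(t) 9 * exp(-2 * t) * sin(3 * t)/5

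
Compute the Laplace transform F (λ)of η λ^ (-2)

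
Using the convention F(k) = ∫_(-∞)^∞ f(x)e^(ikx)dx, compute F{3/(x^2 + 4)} 3*pi*exp(-2*Abs(k))/2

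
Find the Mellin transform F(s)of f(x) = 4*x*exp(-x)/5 4*gamma(s + 1)/5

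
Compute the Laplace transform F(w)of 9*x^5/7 1080/(7*w^6)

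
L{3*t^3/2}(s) 9/s^4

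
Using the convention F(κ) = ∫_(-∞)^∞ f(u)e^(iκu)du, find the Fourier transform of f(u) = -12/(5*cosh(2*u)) -6*pi/(5*cosh(pi*κ/4))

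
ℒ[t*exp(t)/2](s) 1/(2*(s - 1)^2)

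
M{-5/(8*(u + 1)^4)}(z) 5*pi*(z - 3)*(z - 2)*(z - 1)/(48*sin(pi*z))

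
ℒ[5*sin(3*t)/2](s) 15/(2*(s^2 + 9))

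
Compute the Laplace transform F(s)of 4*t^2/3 8/(3*s^3)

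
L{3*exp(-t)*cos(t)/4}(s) 3*(s + 1)/(4*((s + 1)^2 + 1))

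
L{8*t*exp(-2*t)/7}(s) 8/(7*(s + 2)^2)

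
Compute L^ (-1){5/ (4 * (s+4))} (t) 5 * exp (-4 * t)/4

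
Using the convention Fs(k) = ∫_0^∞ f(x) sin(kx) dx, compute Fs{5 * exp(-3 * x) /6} 5 * k/(6 * (k^2 + 9) ) 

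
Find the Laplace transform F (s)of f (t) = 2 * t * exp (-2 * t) 2/ (s + 2)^2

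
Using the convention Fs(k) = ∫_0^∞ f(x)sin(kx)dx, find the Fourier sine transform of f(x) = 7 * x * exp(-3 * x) 42 * k/(k^2 + 9)^2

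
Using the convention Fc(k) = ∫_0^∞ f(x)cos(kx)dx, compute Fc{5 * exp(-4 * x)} 20/(k^2+16)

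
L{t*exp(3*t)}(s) (s - 3)^(-2)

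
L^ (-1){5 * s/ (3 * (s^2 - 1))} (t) 5 * cosh (t)/3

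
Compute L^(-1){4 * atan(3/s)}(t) 4 * sin(3 * t)/t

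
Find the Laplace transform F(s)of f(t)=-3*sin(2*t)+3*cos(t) 3*s/(s^2+1)-6/(s^2+4)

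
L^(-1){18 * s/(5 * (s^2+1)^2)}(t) 9 * t * sin(t)/5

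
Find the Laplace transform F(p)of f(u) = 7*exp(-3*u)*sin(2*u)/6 7/(3*((p + 3)^2 + 4))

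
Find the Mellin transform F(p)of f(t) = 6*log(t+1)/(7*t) -6*pi*csc(pi*p)/(7*p - 7)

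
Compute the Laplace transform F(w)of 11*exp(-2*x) 11/(w + 2)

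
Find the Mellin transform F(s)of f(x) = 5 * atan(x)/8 -5 * pi * sec(pi * s/2)/(16 * s)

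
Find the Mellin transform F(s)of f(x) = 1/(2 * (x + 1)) pi * csc(pi * s)/2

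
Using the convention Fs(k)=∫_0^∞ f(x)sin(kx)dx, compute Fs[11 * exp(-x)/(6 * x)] 11 * atan(k)/6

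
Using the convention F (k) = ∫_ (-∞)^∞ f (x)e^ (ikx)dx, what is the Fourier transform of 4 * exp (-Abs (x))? 8/ (k^2 + 1)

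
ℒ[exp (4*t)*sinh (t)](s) 1/ ( (s - 4) ^2 - 1) 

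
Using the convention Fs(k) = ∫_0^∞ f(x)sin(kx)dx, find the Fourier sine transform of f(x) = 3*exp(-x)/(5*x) 3*atan(k)/5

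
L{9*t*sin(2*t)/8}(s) 9*s/(2*(s^2 + 4)^2)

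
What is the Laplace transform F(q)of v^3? 6/q^4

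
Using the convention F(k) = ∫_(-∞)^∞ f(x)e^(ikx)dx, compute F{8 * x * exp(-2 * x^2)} sqrt(2) * I * sqrt(pi) * k * exp(-k^2/8)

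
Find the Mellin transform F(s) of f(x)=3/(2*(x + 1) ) 3*pi*csc(pi*s) /2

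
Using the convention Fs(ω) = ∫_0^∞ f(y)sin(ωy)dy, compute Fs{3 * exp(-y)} 3 * ω/(ω^2 + 1)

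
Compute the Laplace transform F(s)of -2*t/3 -2/(3*s^2)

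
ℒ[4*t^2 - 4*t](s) 8/s^3 - 4/s^2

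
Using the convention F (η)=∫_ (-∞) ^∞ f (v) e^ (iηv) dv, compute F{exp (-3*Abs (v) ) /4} 3/ (2*(η^2+9) ) 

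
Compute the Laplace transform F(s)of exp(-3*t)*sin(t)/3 1/(3*((s + 3)^2 + 1))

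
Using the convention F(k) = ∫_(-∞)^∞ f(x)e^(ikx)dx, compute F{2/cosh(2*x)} pi/cosh(pi*k/4)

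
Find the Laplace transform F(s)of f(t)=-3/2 -3/(2*s)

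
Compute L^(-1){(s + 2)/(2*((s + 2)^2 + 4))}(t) exp(-2*t)*cos(2*t)/2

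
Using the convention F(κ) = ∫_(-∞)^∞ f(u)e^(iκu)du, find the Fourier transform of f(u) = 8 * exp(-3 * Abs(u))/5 48/(5 * (κ^2 + 9))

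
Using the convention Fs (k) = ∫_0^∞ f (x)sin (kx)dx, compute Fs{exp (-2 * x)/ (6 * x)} atan (k/2)/6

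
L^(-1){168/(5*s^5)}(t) 7*t^4/5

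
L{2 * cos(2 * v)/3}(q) 2 * q/(3 * (q^2+4))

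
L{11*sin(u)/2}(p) 11/(2*(p^2+1))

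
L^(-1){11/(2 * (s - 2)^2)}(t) 11 * t * exp(2 * t)/2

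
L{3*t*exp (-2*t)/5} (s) 3/ (5*(s + 2)^2)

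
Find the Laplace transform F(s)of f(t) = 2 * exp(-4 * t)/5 2/(5 * (s + 4))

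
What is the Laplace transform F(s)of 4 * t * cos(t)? 4 * (s^2-1)/(s^2 + 1)^2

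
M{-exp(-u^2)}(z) -gamma(z/2)/2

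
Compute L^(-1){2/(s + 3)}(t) 2*exp(-3*t)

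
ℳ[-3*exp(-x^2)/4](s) -3*gamma(s/2)/8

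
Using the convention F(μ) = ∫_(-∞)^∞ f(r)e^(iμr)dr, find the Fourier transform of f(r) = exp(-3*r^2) sqrt(3)*sqrt(pi)*exp(-μ^2/12)/3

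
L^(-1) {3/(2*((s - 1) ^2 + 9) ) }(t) exp(t)*sin(3*t) /2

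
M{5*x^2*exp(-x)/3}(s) 5*gamma(s + 2)/3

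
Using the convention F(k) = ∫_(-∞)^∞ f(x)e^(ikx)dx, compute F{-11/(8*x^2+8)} -11*pi*exp(-Abs(k))/8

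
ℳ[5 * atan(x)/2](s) -5 * pi * sec(pi * s/2)/(4 * s)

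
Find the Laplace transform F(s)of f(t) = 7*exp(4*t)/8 7/(8*(s - 4))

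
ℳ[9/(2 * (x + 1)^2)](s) -9 * pi * (s - 1)/(2 * sin(pi * s))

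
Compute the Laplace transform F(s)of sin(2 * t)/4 1/(2 * (s^2 + 4))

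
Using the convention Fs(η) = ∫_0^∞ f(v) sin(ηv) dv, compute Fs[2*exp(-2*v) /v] 2*atan(η/2) 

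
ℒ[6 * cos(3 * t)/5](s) 6 * s/(5 * (s^2 + 9))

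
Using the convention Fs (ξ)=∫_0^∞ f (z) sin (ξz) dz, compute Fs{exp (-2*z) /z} atan (ξ/2) 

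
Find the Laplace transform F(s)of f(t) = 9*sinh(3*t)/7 27/(7*(s^2 - 9))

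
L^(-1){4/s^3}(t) 2*t^2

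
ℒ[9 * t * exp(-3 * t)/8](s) 9/(8 * (s+3)^2)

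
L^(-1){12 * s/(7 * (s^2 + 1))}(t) 12 * cos(t)/7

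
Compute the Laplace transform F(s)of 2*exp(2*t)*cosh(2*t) 2*(s - 2)/(s*(s - 4))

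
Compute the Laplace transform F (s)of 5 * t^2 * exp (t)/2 5/ (s - 1)^3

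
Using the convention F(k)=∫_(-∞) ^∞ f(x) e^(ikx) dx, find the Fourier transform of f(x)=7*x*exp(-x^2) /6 7*I*sqrt(pi)*k*exp(-k^2/4) /12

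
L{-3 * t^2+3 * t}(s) 3/s^2 - 6/s^3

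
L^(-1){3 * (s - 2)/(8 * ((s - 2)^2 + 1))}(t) 3 * exp(2 * t) * cos(t)/8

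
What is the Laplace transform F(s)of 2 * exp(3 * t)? 2/(s - 3)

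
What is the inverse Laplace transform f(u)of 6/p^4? u^3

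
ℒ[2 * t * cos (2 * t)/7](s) 2 * (s^2 - 4)/ (7 * (s^2 + 4)^2)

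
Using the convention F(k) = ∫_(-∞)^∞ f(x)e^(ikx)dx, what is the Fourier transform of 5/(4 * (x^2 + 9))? 5 * pi * exp(-3 * Abs(k))/12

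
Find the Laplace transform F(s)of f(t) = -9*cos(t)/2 -9*s/(2*s^2 + 2)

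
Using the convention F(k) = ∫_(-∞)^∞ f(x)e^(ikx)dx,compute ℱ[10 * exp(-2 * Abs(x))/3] 40/(3 * (k^2 + 4))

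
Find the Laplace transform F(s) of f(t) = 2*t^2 4/s^3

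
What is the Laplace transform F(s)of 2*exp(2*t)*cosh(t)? 2*(s - 2)/((s - 2)^2 - 1)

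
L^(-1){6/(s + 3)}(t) 6 * exp(-3 * t)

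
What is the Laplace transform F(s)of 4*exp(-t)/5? 4/(5*(s + 1))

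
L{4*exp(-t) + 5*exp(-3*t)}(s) 5/(s + 3) + 4/(s + 1)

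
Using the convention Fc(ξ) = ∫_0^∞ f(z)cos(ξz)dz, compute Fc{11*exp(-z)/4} 11/(4*(ξ^2 + 1))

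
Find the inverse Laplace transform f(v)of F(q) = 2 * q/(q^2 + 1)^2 v * sin(v)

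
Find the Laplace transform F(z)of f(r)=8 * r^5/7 960/(7 * z^6)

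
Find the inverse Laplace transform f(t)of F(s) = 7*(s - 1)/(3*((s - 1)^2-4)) 7*exp(t)*cosh(2*t)/3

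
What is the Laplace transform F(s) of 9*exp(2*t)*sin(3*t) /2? 27/(2*((s - 2) ^2 + 9) ) 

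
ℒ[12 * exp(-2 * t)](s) 12/(s+2)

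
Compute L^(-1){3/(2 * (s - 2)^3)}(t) 3 * t^2 * exp(2 * t)/4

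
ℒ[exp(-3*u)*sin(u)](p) 1/((p + 3)^2 + 1)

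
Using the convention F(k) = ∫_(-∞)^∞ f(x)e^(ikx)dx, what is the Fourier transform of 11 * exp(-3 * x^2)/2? 11 * sqrt(3) * sqrt(pi) * exp(-k^2/12)/6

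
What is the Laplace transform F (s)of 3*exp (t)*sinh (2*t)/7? 6/ (7*( (s - 1)^2 - 4))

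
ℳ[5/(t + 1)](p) 5 * pi * csc(pi * p)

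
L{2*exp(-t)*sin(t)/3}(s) 2/(3*((s + 1)^2 + 1))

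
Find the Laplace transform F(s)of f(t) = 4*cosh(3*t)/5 4*s/(5*(s^2 - 9))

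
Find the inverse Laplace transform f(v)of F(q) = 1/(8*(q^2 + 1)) sin(v)/8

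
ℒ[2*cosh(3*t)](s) 2*s/(s^2 - 9)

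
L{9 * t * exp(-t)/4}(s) 9/(4 * (s + 1)^2)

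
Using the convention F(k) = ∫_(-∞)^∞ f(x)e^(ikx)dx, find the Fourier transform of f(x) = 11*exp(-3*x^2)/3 11*sqrt(3)*sqrt(pi)*exp(-k^2/12)/9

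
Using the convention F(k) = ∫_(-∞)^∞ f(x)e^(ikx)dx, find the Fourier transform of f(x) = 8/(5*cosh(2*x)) 4*pi/(5*cosh(pi*k/4))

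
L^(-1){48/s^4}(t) 8*t^3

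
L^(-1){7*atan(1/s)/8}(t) 7*sin(t)/(8*t)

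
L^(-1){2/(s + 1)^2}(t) 2 * t * exp(-t)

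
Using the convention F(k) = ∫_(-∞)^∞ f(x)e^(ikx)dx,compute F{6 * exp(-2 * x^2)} 3 * sqrt(2) * sqrt(pi) * exp(-k^2/8)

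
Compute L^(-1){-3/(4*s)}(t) -3/4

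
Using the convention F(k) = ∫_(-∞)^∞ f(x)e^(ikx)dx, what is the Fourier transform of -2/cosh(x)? -2 * pi/cosh(pi * k/2)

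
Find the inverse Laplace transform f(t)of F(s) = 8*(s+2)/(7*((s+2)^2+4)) 8*exp(-2*t)*cos(2*t)/7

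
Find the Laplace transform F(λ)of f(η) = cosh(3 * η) λ/(λ^2 - 9)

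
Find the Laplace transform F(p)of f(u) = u p^(-2)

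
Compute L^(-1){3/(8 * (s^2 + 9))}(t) sin(3 * t)/8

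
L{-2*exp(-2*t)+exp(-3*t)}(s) 1/(s+3) - 2/(s+2)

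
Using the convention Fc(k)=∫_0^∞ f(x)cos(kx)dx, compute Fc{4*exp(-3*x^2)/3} 2*sqrt(3)*sqrt(pi)*exp(-k^2/12)/9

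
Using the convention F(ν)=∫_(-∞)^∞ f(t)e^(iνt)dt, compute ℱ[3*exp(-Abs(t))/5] 6/(5*(ν^2 + 1))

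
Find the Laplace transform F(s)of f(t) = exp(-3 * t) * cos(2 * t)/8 (s + 3)/(8 * ((s + 3)^2 + 4))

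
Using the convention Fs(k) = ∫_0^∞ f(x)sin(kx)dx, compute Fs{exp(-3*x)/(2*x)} atan(k/3)/2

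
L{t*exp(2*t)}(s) (s - 2)^(-2)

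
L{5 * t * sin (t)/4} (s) 5 * s/ (2 * (s^2 + 1)^2)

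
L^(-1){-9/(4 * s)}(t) -9/4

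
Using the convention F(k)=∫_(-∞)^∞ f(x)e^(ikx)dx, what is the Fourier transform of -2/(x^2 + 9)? -2*pi*exp(-3*Abs(k))/3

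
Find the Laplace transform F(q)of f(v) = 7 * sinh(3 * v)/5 21/(5 * (q^2 - 9))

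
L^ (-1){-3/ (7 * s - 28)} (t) -3 * exp (4 * t)/7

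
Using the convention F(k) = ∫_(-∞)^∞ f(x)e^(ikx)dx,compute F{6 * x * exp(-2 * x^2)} 3 * sqrt(2) * I * sqrt(pi) * k * exp(-k^2/8)/4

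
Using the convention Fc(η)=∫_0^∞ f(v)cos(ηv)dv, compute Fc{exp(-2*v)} 2/(η^2+4)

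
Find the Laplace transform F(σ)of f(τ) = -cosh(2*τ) -σ/(σ^2 - 4)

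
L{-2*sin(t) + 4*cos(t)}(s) 4*s/(s^2 + 1) - 2/(s^2 + 1)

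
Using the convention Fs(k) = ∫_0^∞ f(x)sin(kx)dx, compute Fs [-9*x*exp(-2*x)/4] -9*k/(k^2+4)^2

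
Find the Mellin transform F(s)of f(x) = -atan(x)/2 pi*sec(pi*s/2)/(4*s)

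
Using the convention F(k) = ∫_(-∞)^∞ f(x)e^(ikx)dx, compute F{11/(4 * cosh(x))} 11 * pi/(4 * cosh(pi * k/2))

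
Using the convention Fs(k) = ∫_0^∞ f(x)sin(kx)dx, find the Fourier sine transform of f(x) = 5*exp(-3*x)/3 5*k/(3*(k^2 + 9))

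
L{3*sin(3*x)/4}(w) 9/(4*(w^2 + 9))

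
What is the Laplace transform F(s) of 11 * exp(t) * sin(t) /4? 11/(4 * ((s - 1) ^2+1) ) 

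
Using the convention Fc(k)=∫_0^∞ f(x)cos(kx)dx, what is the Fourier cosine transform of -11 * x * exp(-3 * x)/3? 11 * (k^2 - 9)/(3 * (k^2 + 9)^2)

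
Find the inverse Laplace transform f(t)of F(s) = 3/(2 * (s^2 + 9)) sin(3 * t)/2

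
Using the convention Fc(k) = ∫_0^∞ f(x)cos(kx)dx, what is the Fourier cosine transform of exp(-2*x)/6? 1/(3*(k^2 + 4))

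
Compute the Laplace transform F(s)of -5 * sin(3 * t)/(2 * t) -5 * atan(3/s)/2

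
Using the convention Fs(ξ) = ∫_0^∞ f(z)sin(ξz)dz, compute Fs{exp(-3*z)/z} atan(ξ/3)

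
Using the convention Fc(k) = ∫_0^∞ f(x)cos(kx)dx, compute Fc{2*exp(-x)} 2/(k^2 + 1)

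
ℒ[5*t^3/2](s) 15/s^4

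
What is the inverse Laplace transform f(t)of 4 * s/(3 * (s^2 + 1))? 4 * cos(t)/3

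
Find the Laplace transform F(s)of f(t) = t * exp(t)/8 1/(8 * (s - 1)^2)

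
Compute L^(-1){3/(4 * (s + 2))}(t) 3 * exp(-2 * t)/4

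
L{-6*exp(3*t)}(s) -6/(s - 3)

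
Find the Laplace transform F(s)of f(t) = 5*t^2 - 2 10/s^3 - 2/s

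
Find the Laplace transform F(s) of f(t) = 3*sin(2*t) 6/(s^2 + 4) 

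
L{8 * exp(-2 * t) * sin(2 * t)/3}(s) 16/(3 * ((s + 2)^2 + 4))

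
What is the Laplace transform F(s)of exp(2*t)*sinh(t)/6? 1/(6*((s - 2)^2 - 1))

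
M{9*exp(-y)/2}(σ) 9*gamma(σ)/2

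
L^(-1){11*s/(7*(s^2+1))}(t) 11*cos(t)/7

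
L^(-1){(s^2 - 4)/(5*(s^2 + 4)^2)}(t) t*cos(2*t)/5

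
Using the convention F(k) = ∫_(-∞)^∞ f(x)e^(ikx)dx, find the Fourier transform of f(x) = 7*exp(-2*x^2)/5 7*sqrt(2)*sqrt(pi)*exp(-k^2/8)/10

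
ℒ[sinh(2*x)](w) 2/(w^2 - 4)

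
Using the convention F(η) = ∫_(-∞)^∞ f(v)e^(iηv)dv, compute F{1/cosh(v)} pi/cosh(pi*η/2)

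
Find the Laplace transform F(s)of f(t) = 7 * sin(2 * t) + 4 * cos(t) 14/(s^2 + 4) + 4 * s/(s^2 + 1)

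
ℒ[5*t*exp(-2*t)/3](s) 5/(3*(s + 2)^2)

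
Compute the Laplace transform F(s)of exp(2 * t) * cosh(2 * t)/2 (s - 2)/(2 * s * (s - 4))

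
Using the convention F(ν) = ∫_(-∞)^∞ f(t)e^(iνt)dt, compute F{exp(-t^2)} sqrt(pi)*exp(-ν^2/4)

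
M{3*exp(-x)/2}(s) 3*gamma(s)/2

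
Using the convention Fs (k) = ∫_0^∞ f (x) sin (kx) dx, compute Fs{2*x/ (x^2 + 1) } pi*exp (-k) 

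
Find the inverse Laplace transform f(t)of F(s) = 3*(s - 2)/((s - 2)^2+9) 3*exp(2*t)*cos(3*t)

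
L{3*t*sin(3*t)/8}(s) 9*s/(4*(s^2 + 9)^2)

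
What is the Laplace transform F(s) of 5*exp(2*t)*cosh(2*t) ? 5*(s - 2) /(s*(s - 4) ) 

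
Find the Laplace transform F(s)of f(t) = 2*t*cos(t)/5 2*(s^2 - 1)/(5*(s^2+1)^2)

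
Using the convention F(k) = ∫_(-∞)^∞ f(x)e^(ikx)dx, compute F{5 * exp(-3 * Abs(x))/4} 15/(2 * (k^2 + 9))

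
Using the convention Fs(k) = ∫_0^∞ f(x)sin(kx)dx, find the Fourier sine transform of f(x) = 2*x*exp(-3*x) 12*k/(k^2 + 9)^2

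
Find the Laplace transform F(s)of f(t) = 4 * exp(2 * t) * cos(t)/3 4 * (s - 2)/(3 * ((s - 2)^2 + 1))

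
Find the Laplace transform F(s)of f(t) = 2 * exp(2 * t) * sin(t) 2/((s - 2)^2 + 1)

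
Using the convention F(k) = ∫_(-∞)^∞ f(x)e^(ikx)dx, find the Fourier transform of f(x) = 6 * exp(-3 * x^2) 2 * sqrt(3) * sqrt(pi) * exp(-k^2/12)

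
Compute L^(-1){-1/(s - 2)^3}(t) -t^2*exp(2*t)/2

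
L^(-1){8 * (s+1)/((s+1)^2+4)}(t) 8 * exp(-t) * cos(2 * t)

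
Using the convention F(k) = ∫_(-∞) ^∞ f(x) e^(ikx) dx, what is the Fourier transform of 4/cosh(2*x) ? 2*pi/cosh(pi*k/4) 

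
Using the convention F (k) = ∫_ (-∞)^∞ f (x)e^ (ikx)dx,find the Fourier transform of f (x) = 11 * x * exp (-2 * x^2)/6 11 * sqrt (2) * I * sqrt (pi) * k * exp (-k^2/8)/48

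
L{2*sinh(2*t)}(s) 4/(s^2 - 4)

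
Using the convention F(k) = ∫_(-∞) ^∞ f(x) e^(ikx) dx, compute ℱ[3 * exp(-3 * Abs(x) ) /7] 18/(7 * (k^2 + 9) ) 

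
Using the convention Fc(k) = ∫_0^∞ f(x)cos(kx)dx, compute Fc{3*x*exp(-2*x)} 3*(4 - k^2)/(k^2+4)^2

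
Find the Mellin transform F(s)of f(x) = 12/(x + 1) 12 * pi * csc(pi * s)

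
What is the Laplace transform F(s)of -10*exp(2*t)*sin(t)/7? -10/(7*(s - 2)^2 + 7)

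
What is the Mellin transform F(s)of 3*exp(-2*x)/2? 3*gamma(s)/(2*2^s)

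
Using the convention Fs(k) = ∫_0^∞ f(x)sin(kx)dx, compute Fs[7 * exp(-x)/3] 7 * k/(3 * (k^2+1))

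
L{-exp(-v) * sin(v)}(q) -1/((q + 1)^2 + 1)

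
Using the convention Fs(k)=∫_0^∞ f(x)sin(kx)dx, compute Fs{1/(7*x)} pi/14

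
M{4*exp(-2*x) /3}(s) 2^(2 - s)*gamma(s) /3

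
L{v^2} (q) 2/q^3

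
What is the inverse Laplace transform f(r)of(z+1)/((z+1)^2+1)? exp(-r) * cos(r)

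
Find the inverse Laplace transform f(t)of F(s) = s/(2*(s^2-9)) cosh(3*t)/2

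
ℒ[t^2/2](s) s^(-3)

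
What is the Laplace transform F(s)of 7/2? 7/(2 * s)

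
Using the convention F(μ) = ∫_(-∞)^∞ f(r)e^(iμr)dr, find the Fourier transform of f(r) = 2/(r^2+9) 2*pi*exp(-3*Abs(μ))/3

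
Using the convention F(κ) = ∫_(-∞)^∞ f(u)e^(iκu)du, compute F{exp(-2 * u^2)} sqrt(2) * sqrt(pi) * exp(-κ^2/8)/2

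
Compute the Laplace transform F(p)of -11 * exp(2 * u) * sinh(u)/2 -11/(2 * (p - 2)^2-2)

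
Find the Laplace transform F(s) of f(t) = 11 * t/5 11/(5 * s^2) 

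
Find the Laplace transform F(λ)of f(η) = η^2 2/λ^3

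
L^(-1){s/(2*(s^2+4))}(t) cos(2*t)/2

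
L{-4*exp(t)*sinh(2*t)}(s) -8/((s - 1)^2 - 4)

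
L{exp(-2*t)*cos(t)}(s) (s + 2)/((s + 2)^2 + 1)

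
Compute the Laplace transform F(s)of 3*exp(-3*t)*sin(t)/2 3/(2*((s+3)^2+1))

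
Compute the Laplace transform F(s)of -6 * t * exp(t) -6/(s - 1)^2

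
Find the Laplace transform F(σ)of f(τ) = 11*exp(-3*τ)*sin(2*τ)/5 22/(5*((σ + 3)^2 + 4))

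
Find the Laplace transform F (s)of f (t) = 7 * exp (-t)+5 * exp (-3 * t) 7/ (s+1)+5/ (s+3)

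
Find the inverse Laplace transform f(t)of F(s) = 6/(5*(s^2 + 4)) 3*sin(2*t)/5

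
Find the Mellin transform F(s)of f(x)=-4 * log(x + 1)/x 4 * pi * csc(pi * s)/(s - 1)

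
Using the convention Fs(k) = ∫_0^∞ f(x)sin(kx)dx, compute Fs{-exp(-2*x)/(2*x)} -atan(k/2)/2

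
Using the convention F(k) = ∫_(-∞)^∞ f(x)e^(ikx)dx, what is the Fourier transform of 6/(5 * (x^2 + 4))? 3 * pi * exp(-2 * Abs(k))/5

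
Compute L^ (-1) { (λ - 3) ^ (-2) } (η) η * exp (3 * η) 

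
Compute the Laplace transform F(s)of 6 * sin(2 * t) 12/(s^2+4)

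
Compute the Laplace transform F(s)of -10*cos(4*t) -10*s/(s^2+16)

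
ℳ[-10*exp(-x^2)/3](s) -5*gamma(s/2)/3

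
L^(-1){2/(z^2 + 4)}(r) sin(2 * r)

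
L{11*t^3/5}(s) 66/(5*s^4)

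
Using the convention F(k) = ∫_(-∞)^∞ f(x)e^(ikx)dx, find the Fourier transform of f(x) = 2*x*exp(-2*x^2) sqrt(2)*I*sqrt(pi)*k*exp(-k^2/8)/4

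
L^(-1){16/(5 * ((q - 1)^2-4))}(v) 8 * exp(v) * sinh(2 * v)/5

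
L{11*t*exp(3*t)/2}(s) 11/(2*(s - 3)^2)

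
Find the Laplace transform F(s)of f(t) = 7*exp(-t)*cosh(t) 7*(s + 1)/(s*(s + 2))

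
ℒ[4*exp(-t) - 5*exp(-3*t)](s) 4/(s + 1) - 5/(s + 3)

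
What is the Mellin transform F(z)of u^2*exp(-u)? gamma(z + 2)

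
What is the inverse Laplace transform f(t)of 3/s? 3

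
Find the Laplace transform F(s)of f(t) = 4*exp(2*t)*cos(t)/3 4*(s - 2)/(3*((s - 2)^2 + 1))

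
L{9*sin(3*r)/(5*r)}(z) 9*atan(3/z)/5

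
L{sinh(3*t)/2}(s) 3/(2*(s^2 - 9))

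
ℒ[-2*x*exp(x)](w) -2/(w - 1)^2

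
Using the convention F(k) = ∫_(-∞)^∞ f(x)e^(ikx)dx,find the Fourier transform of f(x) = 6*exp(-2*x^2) 3*sqrt(2)*sqrt(pi)*exp(-k^2/8)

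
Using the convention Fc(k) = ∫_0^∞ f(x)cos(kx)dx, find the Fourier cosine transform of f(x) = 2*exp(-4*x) 8/(k^2+16)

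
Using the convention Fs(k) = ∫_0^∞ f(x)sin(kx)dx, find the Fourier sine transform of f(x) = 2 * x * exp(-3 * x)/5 12 * k/(5 * (k^2 + 9)^2)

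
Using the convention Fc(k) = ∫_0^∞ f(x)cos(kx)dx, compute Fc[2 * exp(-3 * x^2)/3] sqrt(3) * sqrt(pi) * exp(-k^2/12)/9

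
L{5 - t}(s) 5/s - 1/s^2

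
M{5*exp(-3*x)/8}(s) 5*gamma(s)/(8*3^s)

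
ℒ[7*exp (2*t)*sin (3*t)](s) 21/ ( (s - 2)^2 + 9)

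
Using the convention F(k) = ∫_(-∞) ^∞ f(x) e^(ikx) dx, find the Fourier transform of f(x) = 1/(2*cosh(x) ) pi/(2*cosh(pi*k/2) ) 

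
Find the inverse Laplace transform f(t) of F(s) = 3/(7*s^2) 3*t/7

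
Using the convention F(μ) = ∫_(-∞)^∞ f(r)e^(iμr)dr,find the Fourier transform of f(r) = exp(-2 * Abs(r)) 4/(μ^2 + 4)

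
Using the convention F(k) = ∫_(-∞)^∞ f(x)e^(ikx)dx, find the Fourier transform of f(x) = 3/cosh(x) 3 * pi/cosh(pi * k/2)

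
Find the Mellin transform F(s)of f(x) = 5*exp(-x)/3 5*gamma(s)/3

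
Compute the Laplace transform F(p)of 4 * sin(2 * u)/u 4 * atan(2/p)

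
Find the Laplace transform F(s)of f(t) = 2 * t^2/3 4/(3 * s^3)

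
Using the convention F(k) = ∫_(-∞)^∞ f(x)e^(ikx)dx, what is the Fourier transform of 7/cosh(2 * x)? 7 * pi/(2 * cosh(pi * k/4))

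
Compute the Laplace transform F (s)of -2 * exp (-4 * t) -2/ (s+4)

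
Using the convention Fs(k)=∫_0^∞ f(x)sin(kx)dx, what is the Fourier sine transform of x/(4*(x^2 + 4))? pi*exp(-2*k)/8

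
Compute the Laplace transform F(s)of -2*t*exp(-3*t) -2/(s + 3)^2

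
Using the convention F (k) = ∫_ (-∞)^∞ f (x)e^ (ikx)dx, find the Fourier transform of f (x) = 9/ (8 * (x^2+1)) 9 * pi * exp (-Abs (k))/8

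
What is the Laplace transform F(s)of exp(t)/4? 1/(4*(s - 1))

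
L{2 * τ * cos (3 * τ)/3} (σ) 2 * (σ^2 - 9)/ (3 * (σ^2+9)^2)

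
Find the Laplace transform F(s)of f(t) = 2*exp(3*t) 2/(s - 3)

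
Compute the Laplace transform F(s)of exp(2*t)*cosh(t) (s - 2)/((s - 2)^2 - 1)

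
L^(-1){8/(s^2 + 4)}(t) 4*sin(2*t)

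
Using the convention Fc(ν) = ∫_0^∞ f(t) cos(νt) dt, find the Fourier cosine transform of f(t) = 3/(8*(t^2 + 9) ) pi*exp(-3*ν) /16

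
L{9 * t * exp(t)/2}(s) 9/(2 * (s - 1)^2)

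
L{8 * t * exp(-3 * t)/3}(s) 8/(3 * (s + 3)^2)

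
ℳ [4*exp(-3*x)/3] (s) 4*gamma(s)/(3*3^s)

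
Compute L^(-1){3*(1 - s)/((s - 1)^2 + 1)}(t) -3*exp(t)*cos(t)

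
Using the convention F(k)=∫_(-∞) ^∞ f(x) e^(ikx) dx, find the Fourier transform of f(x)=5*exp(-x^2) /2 5*sqrt(pi)*exp(-k^2/4) /2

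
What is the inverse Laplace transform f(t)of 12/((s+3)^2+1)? 12*exp(-3*t)*sin(t)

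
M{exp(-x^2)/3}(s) gamma(s/2)/6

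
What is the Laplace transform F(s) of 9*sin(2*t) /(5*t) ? 9*atan(2/s) /5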